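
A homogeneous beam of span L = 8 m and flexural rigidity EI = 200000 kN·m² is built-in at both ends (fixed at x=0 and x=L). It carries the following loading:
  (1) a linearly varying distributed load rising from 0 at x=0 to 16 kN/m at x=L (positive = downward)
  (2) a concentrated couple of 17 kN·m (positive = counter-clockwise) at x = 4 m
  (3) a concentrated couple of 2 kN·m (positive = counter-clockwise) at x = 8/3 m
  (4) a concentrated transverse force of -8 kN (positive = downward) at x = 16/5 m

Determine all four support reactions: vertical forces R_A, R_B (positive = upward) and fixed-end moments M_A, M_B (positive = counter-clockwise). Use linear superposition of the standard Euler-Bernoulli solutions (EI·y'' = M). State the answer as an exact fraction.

Load 1 — triangular load w₀=16 kN/m (0→w₀ over full span):
  R_A = 3w₀L/20 = 3·16·8/20 = 96/5 kN
  M_A = w₀L²/30 = 16·8²/30 = 512/15 kN·m
  R_B = 7w₀L/20 = 7·16·8/20 = 224/5 kN
  M_B = -w₀L²/20 = -16·8²/20 = -256/5 kN·m
Load 2 — applied couple M₀=17 kN·m at a=4 m (b=L-a=4):
  R_A = 6M₀ab/L³ = 6·17·4·4/8³ = 51/16 kN
  M_A = M₀b(2a-b)/L² = 17·4·(2·4-4)/8² = 17/4 kN·m
  R_B = -6M₀ab/L³ = -6·17·4·4/8³ = -51/16 kN
  M_B = M₀a(2b-a)/L² = 17·4·(2·4-4)/8² = 17/4 kN·m
Load 3 — applied couple M₀=2 kN·m at a=8/3 m (b=L-a=16/3):
  R_A = 6M₀ab/L³ = 6·2·(8/3)·(16/3)/8³ = 1/3 kN
  M_A = M₀b(2a-b)/L² = 2·(16/3)·(2·(8/3)-(16/3))/8² = 0 kN·m
  R_B = -6M₀ab/L³ = -6·2·(8/3)·(16/3)/8³ = -1/3 kN
  M_B = M₀a(2b-a)/L² = 2·(8/3)·(2·(16/3)-(8/3))/8² = 2/3 kN·m
Load 4 — point force P=-8 kN at a=16/5 m (b=L-a=24/5):
  R_A = Pb²(3a+b)/L³ = (-8)·(24/5)²·(3·(16/5)+(24/5))/8³ = -648/125 kN
  M_A = Pab²/L² = (-8)·(16/5)·(24/5)²/8² = -1152/125 kN·m
  R_B = Pa²(a+3b)/L³ = (-8)·(16/5)²·((16/5)+3·(24/5))/8³ = -352/125 kN
  M_B = -Pa²b/L² = -(-8)·(16/5)²·(24/5)/8² = 768/125 kN·m
Superposition: R_A = 105221/6000 kN, M_A = 43751/1500 kN·m, R_B = 230779/6000 kN, M_B = -60209/1500 kN·m

R_A = 105221/6000 kN, M_A = 43751/1500 kN·m, R_B = 230779/6000 kN, M_B = -60209/1500 kN·m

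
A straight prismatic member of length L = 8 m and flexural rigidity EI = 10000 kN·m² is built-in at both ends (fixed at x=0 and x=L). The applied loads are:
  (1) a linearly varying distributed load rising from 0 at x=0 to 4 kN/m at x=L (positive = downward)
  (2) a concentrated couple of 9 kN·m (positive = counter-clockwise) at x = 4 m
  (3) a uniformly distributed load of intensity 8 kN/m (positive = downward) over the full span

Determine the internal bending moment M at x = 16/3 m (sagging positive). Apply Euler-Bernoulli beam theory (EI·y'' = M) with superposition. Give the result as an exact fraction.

Load 1 — triangular load w₀=4 kN/m (0→w₀ over full span):
  M_1 = 3w₀Lx/20 - w₀L²/30 - w₀x³/(6L) = 3·4·8·(16/3)/20 - 4·8²/30 - 4·(16/3)³/(6·8) = 1792/405 kN·m
Load 2 — applied couple M₀=9 kN·m at a=4 m (b=L-a=4):
  M_2 = R_Ax - M_A - M₀  [x>a] with R_A=27/16, M_A=9/4 = (27/16)·(16/3) - (9/4) - 9 = -9/4 kN·m
Load 3 — uniform load w=8 kN/m over full span:
  M_3 = wLx/2 - wL²/12 - wx²/2 = 8·8·(16/3)/2 - 8·8²/12 - 8·(16/3)²/2 = 128/9 kN·m
Superposition: M = Σ M_i = 26563/1620 kN·m ≈ 16.396914 kN·m

M(16/3) = 26563/1620 kN·m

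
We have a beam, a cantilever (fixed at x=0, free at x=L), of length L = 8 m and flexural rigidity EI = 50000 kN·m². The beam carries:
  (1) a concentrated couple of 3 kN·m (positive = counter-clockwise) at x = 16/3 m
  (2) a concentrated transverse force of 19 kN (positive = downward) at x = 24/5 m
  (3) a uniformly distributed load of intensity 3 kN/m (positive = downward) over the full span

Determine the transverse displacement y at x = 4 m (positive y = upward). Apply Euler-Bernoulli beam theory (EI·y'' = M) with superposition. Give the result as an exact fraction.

Load 1 — applied couple M₀=3 kN·m at a=16/3 m (b=L-a=8/3):
  y_1 = M₀x²/(2EI)  [x≤a] = 3·4²/(2·50000) = 3/6250 m
Load 2 — point force P=19 kN at a=24/5 m (b=L-a=16/5):
  y_2 = -Px²(3a-x)/(6EI)  [x≤a] = -19·4²·(3·(24/5)-4)/(6·50000) = -494/46875 m
Load 3 — uniform load w=3 kN/m over full span:
  y_3 = -wx²(x²-4Lx+6L²)/(24EI) = -3·4²·(4²-4·8·4+6·8²)/(24·50000) = -34/3125 m
Superposition: y = Σ y_i = -1963/93750 m ≈ -0.020939 m

y(4) = -1963/93750 m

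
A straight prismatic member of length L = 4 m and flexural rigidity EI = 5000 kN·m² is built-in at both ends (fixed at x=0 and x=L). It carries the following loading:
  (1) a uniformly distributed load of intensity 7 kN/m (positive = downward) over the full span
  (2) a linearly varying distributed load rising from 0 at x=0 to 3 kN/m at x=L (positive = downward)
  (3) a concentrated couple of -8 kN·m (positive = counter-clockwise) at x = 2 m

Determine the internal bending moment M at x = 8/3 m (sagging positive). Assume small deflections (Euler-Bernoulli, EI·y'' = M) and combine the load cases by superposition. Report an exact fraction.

M(8/3) = 802/135 kN·m

Load 1 — uniform load w=7 kN/m over full span:
  M_1 = wLx/2 - wL²/12 - wx²/2 = 7·4·(8/3)/2 - 7·4²/12 - 7·(8/3)²/2 = 28/9 kN·m
Load 2 — triangular load w₀=3 kN/m (0→w₀ over full span):
  M_2 = 3w₀Lx/20 - w₀L²/30 - w₀x³/(6L) = 3·3·4·(8/3)/20 - 3·4²/30 - 3·(8/3)³/(6·4) = 112/135 kN·m
Load 3 — applied couple M₀=-8 kN·m at a=2 m (b=L-a=2):
  M_3 = R_Ax - M_A - M₀  [x>a] with R_A=-3, M_A=-2 = (-3)·(8/3) - (-2) - (-8) = 2 kN·m
Superposition: M = Σ M_i = 802/135 kN·m ≈ 5.940741 kN·m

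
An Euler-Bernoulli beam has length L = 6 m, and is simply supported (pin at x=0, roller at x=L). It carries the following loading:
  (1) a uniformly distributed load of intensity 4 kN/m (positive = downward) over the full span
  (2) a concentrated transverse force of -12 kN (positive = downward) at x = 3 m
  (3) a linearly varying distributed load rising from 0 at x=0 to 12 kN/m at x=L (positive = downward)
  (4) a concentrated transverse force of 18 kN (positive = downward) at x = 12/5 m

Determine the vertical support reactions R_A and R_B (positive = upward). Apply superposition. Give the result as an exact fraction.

R_A = 144/5 kN, R_B = 186/5 kN

Load 1 — uniform load w=4 kN/m over full span:
  R_A = wL/2 = 4·6/2 = 12 kN
  R_B = wL/2 = 4·6/2 = 12 kN
Load 2 — point force P=-12 kN at a=3 m (b=L-a=3):
  R_A = Pb/L = (-12)·3/6 = -6 kN
  R_B = Pa/L = (-12)·3/6 = -6 kN
Load 3 — triangular load w₀=12 kN/m (0→w₀ over full span):
  R_A = w₀L/6 = 12·6/6 = 12 kN
  R_B = w₀L/3 = 12·6/3 = 24 kN
Load 4 — point force P=18 kN at a=12/5 m (b=L-a=18/5):
  R_A = Pb/L = 18·(18/5)/6 = 54/5 kN
  R_B = Pa/L = 18·(12/5)/6 = 36/5 kN
Superposition: R_A = 144/5 kN, R_B = 186/5 kN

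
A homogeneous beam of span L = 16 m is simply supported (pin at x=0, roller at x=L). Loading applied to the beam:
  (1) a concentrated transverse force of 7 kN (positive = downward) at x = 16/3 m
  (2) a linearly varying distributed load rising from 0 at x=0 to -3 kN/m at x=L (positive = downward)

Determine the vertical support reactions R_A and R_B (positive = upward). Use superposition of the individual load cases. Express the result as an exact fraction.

R_A = -10/3 kN, R_B = -41/3 kN

Load 1 — point force P=7 kN at a=16/3 m (b=L-a=32/3):
  R_A = Pb/L = 7·(32/3)/16 = 14/3 kN
  R_B = Pa/L = 7·(16/3)/16 = 7/3 kN
Load 2 — triangular load w₀=-3 kN/m (0→w₀ over full span):
  R_A = w₀L/6 = (-3)·16/6 = -8 kN
  R_B = w₀L/3 = (-3)·16/3 = -16 kN
Superposition: R_A = -10/3 kN, R_B = -41/3 kN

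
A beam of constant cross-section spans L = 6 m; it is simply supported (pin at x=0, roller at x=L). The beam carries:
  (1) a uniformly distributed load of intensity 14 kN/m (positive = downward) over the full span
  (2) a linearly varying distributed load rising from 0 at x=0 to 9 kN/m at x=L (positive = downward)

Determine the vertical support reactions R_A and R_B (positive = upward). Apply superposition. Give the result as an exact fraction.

Load 1 — uniform load w=14 kN/m over full span:
  R_A = wL/2 = 14·6/2 = 42 kN
  R_B = wL/2 = 14·6/2 = 42 kN
Load 2 — triangular load w₀=9 kN/m (0→w₀ over full span):
  R_A = w₀L/6 = 9·6/6 = 9 kN
  R_B = w₀L/3 = 9·6/3 = 18 kN
Superposition: R_A = 51 kN, R_B = 60 kN

R_A = 51 kN, R_B = 60 kN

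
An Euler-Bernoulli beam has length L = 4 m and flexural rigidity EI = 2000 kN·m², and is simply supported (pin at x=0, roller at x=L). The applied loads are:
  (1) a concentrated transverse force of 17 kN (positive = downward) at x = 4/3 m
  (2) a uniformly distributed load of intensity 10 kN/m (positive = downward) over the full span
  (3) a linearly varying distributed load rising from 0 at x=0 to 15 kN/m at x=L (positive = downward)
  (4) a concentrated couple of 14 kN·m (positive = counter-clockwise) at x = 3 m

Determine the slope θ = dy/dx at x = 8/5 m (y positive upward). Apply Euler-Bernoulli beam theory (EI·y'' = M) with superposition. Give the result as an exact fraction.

θ(8/5) = -841397/81000000 rad

Load 1 — point force P=17 kN at a=4/3 m (b=L-a=8/3):
  θ_1 = -Pa(2L²-6Lx+3x²+a²)/(6LEI)  [x>a] = -17·(4/3)·(2·4²-6·4·(8/5)+3·(8/5)²+(4/3)²)/(6·4·2000) = -731/506250 rad
Load 2 — uniform load w=10 kN/m over full span:
  θ_2 = -w(L³-6Lx²+4x³)/(24EI) = -10·(4³-6·4·(8/5)²+4·(8/5)³)/(24·2000) = -37/9375 rad
Load 3 — triangular load w₀=15 kN/m (0→w₀ over full span):
  θ_3 = -w₀(7L⁴-30L²x²+15x⁴)/(360LEI) = -15·(7·4⁴-30·4²·(8/5)²+15·(8/5)⁴)/(360·4·2000) = -323/93750 rad
Load 4 — applied couple M₀=14 kN·m at a=3 m (b=L-a=1):
  θ_4 = (M₀x²/(2L)+C₁)/EI  [x≤a] with C₁=M₀(3b²-L²)/(6L)=-91/12 = (14·(8/5)²/(2·4)+(-91/12))/2000 = -931/600000 rad
Superposition: θ = Σ θ_i = -841397/81000000 rad ≈ -0.010388 rad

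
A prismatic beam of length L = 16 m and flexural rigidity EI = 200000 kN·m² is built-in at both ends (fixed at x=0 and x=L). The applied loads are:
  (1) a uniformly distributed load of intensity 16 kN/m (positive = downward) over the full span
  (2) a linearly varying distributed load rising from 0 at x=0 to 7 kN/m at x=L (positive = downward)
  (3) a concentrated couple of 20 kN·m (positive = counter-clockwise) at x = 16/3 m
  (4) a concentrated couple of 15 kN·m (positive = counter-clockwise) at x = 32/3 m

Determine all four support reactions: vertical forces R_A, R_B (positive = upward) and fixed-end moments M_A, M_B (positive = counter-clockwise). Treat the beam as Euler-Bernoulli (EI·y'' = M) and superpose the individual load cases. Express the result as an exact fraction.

Load 1 — uniform load w=16 kN/m over full span:
  R_A = wL/2 = 16·16/2 = 128 kN
  M_A = wL²/12 = 16·16²/12 = 1024/3 kN·m
  R_B = wL/2 = 16·16/2 = 128 kN
  M_B = -wL²/12 = -16·16²/12 = -1024/3 kN·m
Load 2 — triangular load w₀=7 kN/m (0→w₀ over full span):
  R_A = 3w₀L/20 = 3·7·16/20 = 84/5 kN
  M_A = w₀L²/30 = 7·16²/30 = 896/15 kN·m
  R_B = 7w₀L/20 = 7·7·16/20 = 196/5 kN
  M_B = -w₀L²/20 = -7·16²/20 = -448/5 kN·m
Load 3 — applied couple M₀=20 kN·m at a=16/3 m (b=L-a=32/3):
  R_A = 6M₀ab/L³ = 6·20·(16/3)·(32/3)/16³ = 5/3 kN
  M_A = M₀b(2a-b)/L² = 20·(32/3)·(2·(16/3)-(32/3))/16² = 0 kN·m
  R_B = -6M₀ab/L³ = -6·20·(16/3)·(32/3)/16³ = -5/3 kN
  M_B = M₀a(2b-a)/L² = 20·(16/3)·(2·(32/3)-(16/3))/16² = 20/3 kN·m
Load 4 — applied couple M₀=15 kN·m at a=32/3 m (b=L-a=16/3):
  R_A = 6M₀ab/L³ = 6·15·(32/3)·(16/3)/16³ = 5/4 kN
  M_A = M₀b(2a-b)/L² = 15·(16/3)·(2·(32/3)-(16/3))/16² = 5 kN·m
  R_B = -6M₀ab/L³ = -6·15·(32/3)·(16/3)/16³ = -5/4 kN
  M_B = M₀a(2b-a)/L² = 15·(32/3)·(2·(16/3)-(32/3))/16² = 0 kN·m
Superposition: R_A = 8863/60 kN, M_A = 6091/15 kN·m, R_B = 9857/60 kN, M_B = -6364/15 kN·m

R_A = 8863/60 kN, M_A = 6091/15 kN·m, R_B = 9857/60 kN, M_B = -6364/15 kN·m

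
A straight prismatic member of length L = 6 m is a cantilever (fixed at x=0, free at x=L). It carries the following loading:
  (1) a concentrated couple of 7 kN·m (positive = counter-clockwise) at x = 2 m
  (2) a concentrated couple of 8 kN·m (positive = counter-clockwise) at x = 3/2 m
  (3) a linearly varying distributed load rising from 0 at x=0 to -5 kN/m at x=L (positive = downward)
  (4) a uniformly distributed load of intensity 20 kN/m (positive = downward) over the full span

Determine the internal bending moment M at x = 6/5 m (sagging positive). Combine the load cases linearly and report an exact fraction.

M(6/5) = -4329/25 kN·m

Load 1 — applied couple M₀=7 kN·m at a=2 m (b=L-a=4):
  M_1 = M₀  [x≤a] = 7 = 7 kN·m
Load 2 — applied couple M₀=8 kN·m at a=3/2 m (b=L-a=9/2):
  M_2 = M₀  [x≤a] = 8 = 8 kN·m
Load 3 — triangular load w₀=-5 kN/m (0→w₀ over full span):
  M_3 = w₀Lx/2 - w₀L²/3 - w₀x³/(6L) = (-5)·6·(6/5)/2 - (-5)·6²/3 - (-5)·(6/5)³/(6·6) = 1056/25 kN·m
Load 4 — uniform load w=20 kN/m over full span:
  M_4 = -w(L-x)²/2 = -20·(6-(6/5))²/2 = -1152/5 kN·m
Superposition: M = Σ M_i = -4329/25 kN·m ≈ -173.160000 kN·m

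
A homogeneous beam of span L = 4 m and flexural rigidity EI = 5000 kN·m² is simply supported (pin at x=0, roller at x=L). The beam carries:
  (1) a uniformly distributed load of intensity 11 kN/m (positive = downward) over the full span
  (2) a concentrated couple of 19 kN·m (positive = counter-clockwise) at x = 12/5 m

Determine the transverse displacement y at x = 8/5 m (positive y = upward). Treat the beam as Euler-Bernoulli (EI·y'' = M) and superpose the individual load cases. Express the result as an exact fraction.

Load 1 — uniform load w=11 kN/m over full span:
  y_1 = -wx(L³-2Lx²+x³)/(24EI) = -11·(8/5)·(4³-2·4·(8/5)²+(8/5)³)/(24·5000) = -2728/390625 m
Load 2 — applied couple M₀=19 kN·m at a=12/5 m (b=L-a=8/5):
  y_2 = (M₀x³/(6L)+C₁x)/EI  [x≤a] with C₁=M₀(3b²-L²)/(6L)=-494/75 = (19·(8/5)³/(6·4)+(-494/75)·(8/5))/5000 = -114/78125 m
Superposition: y = Σ y_i = -3298/390625 m ≈ -0.008443 m

y(8/5) = -3298/390625 m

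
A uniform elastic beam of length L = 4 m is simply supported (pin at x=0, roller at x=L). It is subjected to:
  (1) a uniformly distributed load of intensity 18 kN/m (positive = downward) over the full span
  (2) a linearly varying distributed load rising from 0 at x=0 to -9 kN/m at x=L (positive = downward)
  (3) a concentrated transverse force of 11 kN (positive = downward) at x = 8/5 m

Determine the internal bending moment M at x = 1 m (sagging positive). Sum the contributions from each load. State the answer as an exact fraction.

M(1) = 1119/40 kN·m

Load 1 — uniform load w=18 kN/m over full span:
  M_1 = wx(L-x)/2 = 18·1·(4-1)/2 = 27 kN·m
Load 2 — triangular load w₀=-9 kN/m (0→w₀ over full span):
  M_2 = w₀Lx/6 - w₀x³/(6L) = (-9)·4·1/6 - (-9)·1³/(6·4) = -45/8 kN·m
Load 3 — point force P=11 kN at a=8/5 m (b=L-a=12/5):
  M_3 = Pbx/L  [x≤a] = 11·(12/5)·1/4 = 33/5 kN·m
Superposition: M = Σ M_i = 1119/40 kN·m ≈ 27.975000 kN·m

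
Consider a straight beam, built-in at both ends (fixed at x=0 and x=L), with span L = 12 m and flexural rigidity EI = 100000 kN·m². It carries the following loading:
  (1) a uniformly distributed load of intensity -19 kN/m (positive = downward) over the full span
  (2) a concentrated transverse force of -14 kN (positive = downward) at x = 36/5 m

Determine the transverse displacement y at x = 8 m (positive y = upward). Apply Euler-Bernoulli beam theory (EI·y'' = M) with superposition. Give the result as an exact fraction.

y(8) = 10634/1171875 m

Load 1 — uniform load w=-19 kN/m over full span:
  y_1 = -wx²(L-x)²/(24EI) = -(-19)·8²·(12-8)²/(24·100000) = 76/9375 m
Load 2 — point force P=-14 kN at a=36/5 m (b=L-a=24/5):
  y_2 = -Pa²(L-x)²(3bL-(3b+a)(L-x))/(6L³EI)  [x>a] = -(-14)·(36/5)²·(12-8)²·(3·(24/5)·12-(3·(24/5)+(36/5))·(12-8))/(6·12³·100000) = 378/390625 m
Superposition: y = Σ y_i = 10634/1171875 m ≈ 0.009074 m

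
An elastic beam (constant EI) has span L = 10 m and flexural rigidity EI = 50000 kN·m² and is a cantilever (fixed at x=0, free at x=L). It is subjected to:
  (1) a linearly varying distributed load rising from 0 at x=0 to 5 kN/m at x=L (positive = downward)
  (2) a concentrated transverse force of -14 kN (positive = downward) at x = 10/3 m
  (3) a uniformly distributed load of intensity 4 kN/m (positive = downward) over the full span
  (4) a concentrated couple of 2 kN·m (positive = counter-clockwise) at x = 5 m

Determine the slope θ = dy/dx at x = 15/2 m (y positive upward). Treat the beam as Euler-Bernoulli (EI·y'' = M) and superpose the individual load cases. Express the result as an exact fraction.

θ(15/2) = -544327/23040000 rad

Load 1 — triangular load w₀=5 kN/m (0→w₀ over full span):
  θ_1 = (w₀Lx²/4-w₀L²x/3-w₀x⁴/(24L))/EI = (5·10·(15/2)²/4-5·10²·(15/2)/3-5·(15/2)⁴/(24·10))/50000 = -251/20480 rad
Load 2 — point force P=-14 kN at a=10/3 m (b=L-a=20/3):
  θ_2 = -Pa²/(2EI)  [x>a] = -(-14)·(10/3)²/(2·50000) = 7/4500 rad
Load 3 — uniform load w=4 kN/m over full span:
  θ_3 = -wx(x²-3Lx+3L²)/(6EI) = -4·(15/2)·((15/2)²-3·10·(15/2)+3·10²)/(6·50000) = -21/1600 rad
Load 4 — applied couple M₀=2 kN·m at a=5 m (b=L-a=5):
  θ_4 = M₀a/EI  [x>a] = 2·5/50000 = 1/5000 rad
Superposition: θ = Σ θ_i = -544327/23040000 rad ≈ -0.023625 rad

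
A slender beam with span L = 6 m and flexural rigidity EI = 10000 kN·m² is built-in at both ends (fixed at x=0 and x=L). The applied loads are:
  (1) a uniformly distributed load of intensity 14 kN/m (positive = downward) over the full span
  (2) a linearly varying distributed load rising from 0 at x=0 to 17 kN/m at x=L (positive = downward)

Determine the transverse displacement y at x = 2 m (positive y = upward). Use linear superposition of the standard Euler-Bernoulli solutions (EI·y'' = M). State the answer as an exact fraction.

y(2) = -329/56250 m

Load 1 — uniform load w=14 kN/m over full span:
  y_1 = -wx²(L-x)²/(24EI) = -14·2²·(6-2)²/(24·10000) = -7/1875 m
Load 2 — triangular load w₀=17 kN/m (0→w₀ over full span):
  y_2 = -w₀x²(L-x)²(x+2L)/(120LEI) = -17·2²·(6-2)²·(2+2·6)/(120·6·10000) = -119/56250 m
Superposition: y = Σ y_i = -329/56250 m ≈ -0.005849 m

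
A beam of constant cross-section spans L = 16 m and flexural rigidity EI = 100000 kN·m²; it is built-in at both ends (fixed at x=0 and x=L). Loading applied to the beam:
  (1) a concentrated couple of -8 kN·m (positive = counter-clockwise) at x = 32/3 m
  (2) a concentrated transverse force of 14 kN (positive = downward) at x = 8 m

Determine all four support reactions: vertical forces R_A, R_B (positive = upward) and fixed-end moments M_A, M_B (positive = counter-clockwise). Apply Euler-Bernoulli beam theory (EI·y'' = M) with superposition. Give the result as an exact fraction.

Load 1 — applied couple M₀=-8 kN·m at a=32/3 m (b=L-a=16/3):
  R_A = 6M₀ab/L³ = 6·(-8)·(32/3)·(16/3)/16³ = -2/3 kN
  M_A = M₀b(2a-b)/L² = (-8)·(16/3)·(2·(32/3)-(16/3))/16² = -8/3 kN·m
  R_B = -6M₀ab/L³ = -6·(-8)·(32/3)·(16/3)/16³ = 2/3 kN
  M_B = M₀a(2b-a)/L² = (-8)·(32/3)·(2·(16/3)-(32/3))/16² = 0 kN·m
Load 2 — point force P=14 kN at a=8 m (b=L-a=8):
  R_A = Pb²(3a+b)/L³ = 14·8²·(3·8+8)/16³ = 7 kN
  M_A = Pab²/L² = 14·8·8²/16² = 28 kN·m
  R_B = Pa²(a+3b)/L³ = 14·8²·(8+3·8)/16³ = 7 kN
  M_B = -Pa²b/L² = -14·8²·8/16² = -28 kN·m
Superposition: R_A = 19/3 kN, M_A = 76/3 kN·m, R_B = 23/3 kN, M_B = -28 kN·m

R_A = 19/3 kN, M_A = 76/3 kN·m, R_B = 23/3 kN, M_B = -28 kN·m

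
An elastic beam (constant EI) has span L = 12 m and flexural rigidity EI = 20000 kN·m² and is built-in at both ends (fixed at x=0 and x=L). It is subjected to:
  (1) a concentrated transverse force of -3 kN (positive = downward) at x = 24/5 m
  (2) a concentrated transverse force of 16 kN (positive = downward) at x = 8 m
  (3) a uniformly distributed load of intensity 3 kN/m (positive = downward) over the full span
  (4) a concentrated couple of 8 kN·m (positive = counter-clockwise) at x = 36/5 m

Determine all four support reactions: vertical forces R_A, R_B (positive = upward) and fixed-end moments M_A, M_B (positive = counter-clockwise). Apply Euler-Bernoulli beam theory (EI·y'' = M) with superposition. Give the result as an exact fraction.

Load 1 — point force P=-3 kN at a=24/5 m (b=L-a=36/5):
  R_A = Pb²(3a+b)/L³ = (-3)·(36/5)²·(3·(24/5)+(36/5))/12³ = -243/125 kN
  M_A = Pab²/L² = (-3)·(24/5)·(36/5)²/12² = -648/125 kN·m
  R_B = Pa²(a+3b)/L³ = (-3)·(24/5)²·((24/5)+3·(36/5))/12³ = -132/125 kN
  M_B = -Pa²b/L² = -(-3)·(24/5)²·(36/5)/12² = 432/125 kN·m
Load 2 — point force P=16 kN at a=8 m (b=L-a=4):
  R_A = Pb²(3a+b)/L³ = 16·4²·(3·8+4)/12³ = 112/27 kN
  M_A = Pab²/L² = 16·8·4²/12² = 128/9 kN·m
  R_B = Pa²(a+3b)/L³ = 16·8²·(8+3·4)/12³ = 320/27 kN
  M_B = -Pa²b/L² = -16·8²·4/12² = -256/9 kN·m
Load 3 — uniform load w=3 kN/m over full span:
  R_A = wL/2 = 3·12/2 = 18 kN
  M_A = wL²/12 = 3·12²/12 = 36 kN·m
  R_B = wL/2 = 3·12/2 = 18 kN
  M_B = -wL²/12 = -3·12²/12 = -36 kN·m
Load 4 — applied couple M₀=8 kN·m at a=36/5 m (b=L-a=24/5):
  R_A = 6M₀ab/L³ = 6·8·(36/5)·(24/5)/12³ = 24/25 kN
  M_A = M₀b(2a-b)/L² = 8·(24/5)·(2·(36/5)-(24/5))/12² = 64/25 kN·m
  R_B = -6M₀ab/L³ = -6·8·(36/5)·(24/5)/12³ = -24/25 kN
  M_B = M₀a(2b-a)/L² = 8·(36/5)·(2·(24/5)-(36/5))/12² = 24/25 kN·m
Superposition: R_A = 71429/3375 kN, M_A = 53548/1125 kN·m, R_B = 93946/3375 kN, M_B = -67532/1125 kN·m

R_A = 71429/3375 kN, M_A = 53548/1125 kN·m, R_B = 93946/3375 kN, M_B = -67532/1125 kN·m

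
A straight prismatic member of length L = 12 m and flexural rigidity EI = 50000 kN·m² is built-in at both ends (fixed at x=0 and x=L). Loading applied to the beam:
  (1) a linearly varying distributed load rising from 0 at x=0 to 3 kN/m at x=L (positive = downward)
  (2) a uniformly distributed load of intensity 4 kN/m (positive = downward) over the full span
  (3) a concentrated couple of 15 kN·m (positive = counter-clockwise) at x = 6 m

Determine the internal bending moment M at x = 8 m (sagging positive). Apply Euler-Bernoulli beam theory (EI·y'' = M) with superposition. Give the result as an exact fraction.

Load 1 — triangular load w₀=3 kN/m (0→w₀ over full span):
  M_1 = 3w₀Lx/20 - w₀L²/30 - w₀x³/(6L) = 3·3·12·8/20 - 3·12²/30 - 3·8³/(6·12) = 112/15 kN·m
Load 2 — uniform load w=4 kN/m over full span:
  M_2 = wLx/2 - wL²/12 - wx²/2 = 4·12·8/2 - 4·12²/12 - 4·8²/2 = 16 kN·m
Load 3 — applied couple M₀=15 kN·m at a=6 m (b=L-a=6):
  M_3 = R_Ax - M_A - M₀  [x>a] with R_A=15/8, M_A=15/4 = (15/8)·8 - (15/4) - 15 = -15/4 kN·m
Superposition: M = Σ M_i = 1183/60 kN·m ≈ 19.716667 kN·m

M(8) = 1183/60 kN·m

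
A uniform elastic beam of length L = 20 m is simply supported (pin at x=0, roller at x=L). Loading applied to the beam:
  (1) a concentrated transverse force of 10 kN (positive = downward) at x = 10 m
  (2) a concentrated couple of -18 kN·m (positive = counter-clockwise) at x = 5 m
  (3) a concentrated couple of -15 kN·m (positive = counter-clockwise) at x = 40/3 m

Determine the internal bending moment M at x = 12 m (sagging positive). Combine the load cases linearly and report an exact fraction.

M(12) = 191/5 kN·m

Load 1 — point force P=10 kN at a=10 m (b=L-a=10):
  M_1 = Pa(L-x)/L  [x>a] = 10·10·(20-12)/20 = 40 kN·m
Load 2 — applied couple M₀=-18 kN·m at a=5 m (b=L-a=15):
  M_2 = M₀x/L - M₀  [x>a] = (-18)·12/20 - (-18) = 36/5 kN·m
Load 3 — applied couple M₀=-15 kN·m at a=40/3 m (b=L-a=20/3):
  M_3 = M₀x/L  [x≤a] = (-15)·12/20 = -9 kN·m
Superposition: M = Σ M_i = 191/5 kN·m ≈ 38.200000 kN·m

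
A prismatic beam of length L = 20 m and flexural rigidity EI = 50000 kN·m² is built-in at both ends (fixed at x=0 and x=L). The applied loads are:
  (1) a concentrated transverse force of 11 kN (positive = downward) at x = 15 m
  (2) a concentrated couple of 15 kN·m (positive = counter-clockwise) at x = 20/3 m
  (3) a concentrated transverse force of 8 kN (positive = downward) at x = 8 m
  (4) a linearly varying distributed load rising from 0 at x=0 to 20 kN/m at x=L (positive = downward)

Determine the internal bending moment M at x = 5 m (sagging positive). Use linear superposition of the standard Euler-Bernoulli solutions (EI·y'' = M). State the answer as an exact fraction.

Load 1 — point force P=11 kN at a=15 m (b=L-a=5):
  M_1 = Pb²(3a+b)x/L³ - Pab²/L²  [x≤a] = 11·5²·(3·15+5)·5/20³ - 11·15·5²/20² = -55/32 kN·m
Load 2 — applied couple M₀=15 kN·m at a=20/3 m (b=L-a=40/3):
  M_2 = R_Ax - M_A  [x≤a] with R_A=1, M_A=0 = 1·5 - 0 = 5 kN·m
Load 3 — point force P=8 kN at a=8 m (b=L-a=12):
  M_3 = Pb²(3a+b)x/L³ - Pab²/L²  [x≤a] = 8·12²·(3·8+12)·5/20³ - 8·8·12²/20² = 72/25 kN·m
Load 4 — triangular load w₀=20 kN/m (0→w₀ over full span):
  M_4 = 3w₀Lx/20 - w₀L²/30 - w₀x³/(6L) = 3·20·20·5/20 - 20·20²/30 - 20·5³/(6·20) = 25/2 kN·m
Superposition: M = Σ M_i = 14929/800 kN·m ≈ 18.661250 kN·m

M(5) = 14929/800 kN·m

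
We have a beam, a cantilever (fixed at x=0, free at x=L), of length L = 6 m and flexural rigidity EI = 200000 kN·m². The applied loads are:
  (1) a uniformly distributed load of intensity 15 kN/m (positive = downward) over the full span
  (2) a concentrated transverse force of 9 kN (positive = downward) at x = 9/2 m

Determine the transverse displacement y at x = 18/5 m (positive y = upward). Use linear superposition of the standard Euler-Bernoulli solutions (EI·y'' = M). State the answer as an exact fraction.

y(18/5) = -168399/25000000 m

Load 1 — uniform load w=15 kN/m over full span:
  y_1 = -wx²(x²-4Lx+6L²)/(24EI) = -15·(18/5)²·((18/5)²-4·6·(18/5)+6·6²)/(24·200000) = -72171/12500000 m
Load 2 — point force P=9 kN at a=9/2 m (b=L-a=3/2):
  y_2 = -Px²(3a-x)/(6EI)  [x≤a] = -9·(18/5)²·(3·(9/2)-(18/5))/(6·200000) = -24057/25000000 m
Superposition: y = Σ y_i = -168399/25000000 m ≈ -0.006736 m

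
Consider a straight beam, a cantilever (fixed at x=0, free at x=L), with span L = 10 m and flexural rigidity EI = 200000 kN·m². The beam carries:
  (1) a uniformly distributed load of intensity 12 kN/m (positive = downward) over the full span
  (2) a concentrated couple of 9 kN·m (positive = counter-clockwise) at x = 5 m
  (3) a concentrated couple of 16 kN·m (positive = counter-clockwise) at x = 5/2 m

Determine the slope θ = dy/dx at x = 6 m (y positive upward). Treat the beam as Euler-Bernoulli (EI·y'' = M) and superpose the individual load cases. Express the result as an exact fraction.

Load 1 — uniform load w=12 kN/m over full span:
  θ_1 = -wx(x²-3Lx+3L²)/(6EI) = -12·6·(6²-3·10·6+3·10²)/(6·200000) = -117/12500 rad
Load 2 — applied couple M₀=9 kN·m at a=5 m (b=L-a=5):
  θ_2 = M₀a/EI  [x>a] = 9·5/200000 = 9/40000 rad
Load 3 — applied couple M₀=16 kN·m at a=5/2 m (b=L-a=15/2):
  θ_3 = M₀a/EI  [x>a] = 16·(5/2)/200000 = 1/5000 rad
Superposition: θ = Σ θ_i = -1787/200000 rad ≈ -0.008935 rad

θ(6) = -1787/200000 rad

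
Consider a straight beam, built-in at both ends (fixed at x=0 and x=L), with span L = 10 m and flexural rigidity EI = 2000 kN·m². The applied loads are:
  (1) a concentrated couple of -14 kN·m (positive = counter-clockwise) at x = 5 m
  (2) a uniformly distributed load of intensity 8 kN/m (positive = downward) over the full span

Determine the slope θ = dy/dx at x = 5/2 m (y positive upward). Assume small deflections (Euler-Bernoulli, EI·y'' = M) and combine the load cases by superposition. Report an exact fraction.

Load 1 — applied couple M₀=-14 kN·m at a=5 m (b=L-a=5):
  θ_1 = (R_Ax²/2 - M_Ax)/EI  [x≤a] with R_A=-21/10, M_A=-7/2 = ((-21/10)·(5/2)²/2 - (-7/2)·(5/2))/2000 = 7/6400 rad
Load 2 — uniform load w=8 kN/m over full span:
  θ_2 = -wx(L-x)(L-2x)/(12EI) = -8·(5/2)·(10-(5/2))·(10-2·(5/2))/(12·2000) = -1/32 rad
Superposition: θ = Σ θ_i = -193/6400 rad ≈ -0.030156 rad

θ(5/2) = -193/6400 rad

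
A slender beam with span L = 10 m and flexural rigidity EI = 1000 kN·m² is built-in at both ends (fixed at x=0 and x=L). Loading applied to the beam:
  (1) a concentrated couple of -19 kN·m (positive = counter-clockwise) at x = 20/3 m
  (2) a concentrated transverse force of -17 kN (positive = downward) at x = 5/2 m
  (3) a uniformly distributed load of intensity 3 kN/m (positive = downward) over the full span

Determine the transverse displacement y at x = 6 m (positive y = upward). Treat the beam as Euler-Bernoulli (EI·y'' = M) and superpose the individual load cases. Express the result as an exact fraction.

y(6) = -827/60000 m

Load 1 — applied couple M₀=-19 kN·m at a=20/3 m (b=L-a=10/3):
  y_1 = (R_Ax³/6 - M_Ax²/2)/EI  [x≤a] with R_A=-38/15, M_A=-19/3 = ((-38/15)·6³/6 - (-19/3)·6²/2)/1000 = 57/2500 m
Load 2 — point force P=-17 kN at a=5/2 m (b=L-a=15/2):
  y_2 = -Pa²(L-x)²(3bL-(3b+a)(L-x))/(6L³EI)  [x>a] = -(-17)·(5/2)²·(10-6)²·(3·(15/2)·10-(3·(15/2)+(5/2))·(10-6))/(6·10³·1000) = 17/480 m
Load 3 — uniform load w=3 kN/m over full span:
  y_3 = -wx²(L-x)²/(24EI) = -3·6²·(10-6)²/(24·1000) = -9/125 m
Superposition: y = Σ y_i = -827/60000 m ≈ -0.013783 m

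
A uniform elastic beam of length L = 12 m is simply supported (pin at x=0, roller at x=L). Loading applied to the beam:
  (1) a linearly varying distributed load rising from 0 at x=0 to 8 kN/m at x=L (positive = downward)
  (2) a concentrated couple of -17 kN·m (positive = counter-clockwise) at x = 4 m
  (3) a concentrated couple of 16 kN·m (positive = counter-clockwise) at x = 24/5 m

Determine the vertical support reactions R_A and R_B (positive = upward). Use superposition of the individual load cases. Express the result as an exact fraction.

Load 1 — triangular load w₀=8 kN/m (0→w₀ over full span):
  R_A = w₀L/6 = 8·12/6 = 16 kN
  R_B = w₀L/3 = 8·12/3 = 32 kN
Load 2 — applied couple M₀=-17 kN·m at a=4 m (b=L-a=8):
  R_A = M₀/L = (-17)/12 = -17/12 kN
  R_B = -M₀/L = -(-17)/12 = 17/12 kN
Load 3 — applied couple M₀=16 kN·m at a=24/5 m (b=L-a=36/5):
  R_A = M₀/L = 16/12 = 4/3 kN
  R_B = -M₀/L = -16/12 = -4/3 kN
Superposition: R_A = 191/12 kN, R_B = 385/12 kN

R_A = 191/12 kN, R_B = 385/12 kN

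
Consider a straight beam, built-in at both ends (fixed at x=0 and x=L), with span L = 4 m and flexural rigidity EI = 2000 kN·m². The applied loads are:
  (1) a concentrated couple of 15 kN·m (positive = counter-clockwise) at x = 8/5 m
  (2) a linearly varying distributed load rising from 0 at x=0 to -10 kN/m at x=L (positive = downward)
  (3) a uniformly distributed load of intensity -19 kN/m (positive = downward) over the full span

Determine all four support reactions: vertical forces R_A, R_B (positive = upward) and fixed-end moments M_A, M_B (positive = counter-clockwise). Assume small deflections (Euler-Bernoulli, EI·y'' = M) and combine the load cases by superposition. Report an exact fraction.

Load 1 — applied couple M₀=15 kN·m at a=8/5 m (b=L-a=12/5):
  R_A = 6M₀ab/L³ = 6·15·(8/5)·(12/5)/4³ = 27/5 kN
  M_A = M₀b(2a-b)/L² = 15·(12/5)·(2·(8/5)-(12/5))/4² = 9/5 kN·m
  R_B = -6M₀ab/L³ = -6·15·(8/5)·(12/5)/4³ = -27/5 kN
  M_B = M₀a(2b-a)/L² = 15·(8/5)·(2·(12/5)-(8/5))/4² = 24/5 kN·m
Load 2 — triangular load w₀=-10 kN/m (0→w₀ over full span):
  R_A = 3w₀L/20 = 3·(-10)·4/20 = -6 kN
  M_A = w₀L²/30 = (-10)·4²/30 = -16/3 kN·m
  R_B = 7w₀L/20 = 7·(-10)·4/20 = -14 kN
  M_B = -w₀L²/20 = -(-10)·4²/20 = 8 kN·m
Load 3 — uniform load w=-19 kN/m over full span:
  R_A = wL/2 = (-19)·4/2 = -38 kN
  M_A = wL²/12 = (-19)·4²/12 = -76/3 kN·m
  R_B = wL/2 = (-19)·4/2 = -38 kN
  M_B = -wL²/12 = -(-19)·4²/12 = 76/3 kN·m
Superposition: R_A = -193/5 kN, M_A = -433/15 kN·m, R_B = -287/5 kN, M_B = 572/15 kN·m

R_A = -193/5 kN, M_A = -433/15 kN·m, R_B = -287/5 kN, M_B = 572/15 kN·m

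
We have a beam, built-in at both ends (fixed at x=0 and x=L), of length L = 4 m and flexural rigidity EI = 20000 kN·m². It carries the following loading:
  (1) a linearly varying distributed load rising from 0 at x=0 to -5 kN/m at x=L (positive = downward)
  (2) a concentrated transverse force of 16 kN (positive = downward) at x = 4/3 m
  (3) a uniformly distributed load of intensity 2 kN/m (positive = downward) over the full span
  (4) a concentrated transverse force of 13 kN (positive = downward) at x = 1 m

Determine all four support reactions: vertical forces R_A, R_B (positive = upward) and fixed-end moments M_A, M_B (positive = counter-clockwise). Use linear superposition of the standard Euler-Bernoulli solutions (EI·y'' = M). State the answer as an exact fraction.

R_A = 20581/864 kN, M_A = 7255/432 kN·m, R_B = 2747/864 kN, M_B = -2525/432 kN·m

Load 1 — triangular load w₀=-5 kN/m (0→w₀ over full span):
  R_A = 3w₀L/20 = 3·(-5)·4/20 = -3 kN
  M_A = w₀L²/30 = (-5)·4²/30 = -8/3 kN·m
  R_B = 7w₀L/20 = 7·(-5)·4/20 = -7 kN
  M_B = -w₀L²/20 = -(-5)·4²/20 = 4 kN·m
Load 2 — point force P=16 kN at a=4/3 m (b=L-a=8/3):
  R_A = Pb²(3a+b)/L³ = 16·(8/3)²·(3·(4/3)+(8/3))/4³ = 320/27 kN
  M_A = Pab²/L² = 16·(4/3)·(8/3)²/4² = 256/27 kN·m
  R_B = Pa²(a+3b)/L³ = 16·(4/3)²·((4/3)+3·(8/3))/4³ = 112/27 kN
  M_B = -Pa²b/L² = -16·(4/3)²·(8/3)/4² = -128/27 kN·m
Load 3 — uniform load w=2 kN/m over full span:
  R_A = wL/2 = 2·4/2 = 4 kN
  M_A = wL²/12 = 2·4²/12 = 8/3 kN·m
  R_B = wL/2 = 2·4/2 = 4 kN
  M_B = -wL²/12 = -2·4²/12 = -8/3 kN·m
Load 4 — point force P=13 kN at a=1 m (b=L-a=3):
  R_A = Pb²(3a+b)/L³ = 13·3²·(3·1+3)/4³ = 351/32 kN
  M_A = Pab²/L² = 13·1·3²/4² = 117/16 kN·m
  R_B = Pa²(a+3b)/L³ = 13·1²·(1+3·3)/4³ = 65/32 kN
  M_B = -Pa²b/L² = -13·1²·3/4² = -39/16 kN·m
Superposition: R_A = 20581/864 kN, M_A = 7255/432 kN·m, R_B = 2747/864 kN, M_B = -2525/432 kN·m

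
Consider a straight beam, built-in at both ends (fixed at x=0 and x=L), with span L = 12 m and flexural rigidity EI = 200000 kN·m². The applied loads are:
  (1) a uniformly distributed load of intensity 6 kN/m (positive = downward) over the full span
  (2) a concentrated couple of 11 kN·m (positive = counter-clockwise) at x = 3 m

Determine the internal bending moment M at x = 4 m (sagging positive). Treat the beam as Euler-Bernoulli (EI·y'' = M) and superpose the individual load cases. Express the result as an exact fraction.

Load 1 — uniform load w=6 kN/m over full span:
  M_1 = wLx/2 - wL²/12 - wx²/2 = 6·12·4/2 - 6·12²/12 - 6·4²/2 = 24 kN·m
Load 2 — applied couple M₀=11 kN·m at a=3 m (b=L-a=9):
  M_2 = R_Ax - M_A - M₀  [x>a] with R_A=33/32, M_A=-33/16 = (33/32)·4 - (-33/16) - 11 = -77/16 kN·m
Superposition: M = Σ M_i = 307/16 kN·m ≈ 19.187500 kN·m

M(4) = 307/16 kN·m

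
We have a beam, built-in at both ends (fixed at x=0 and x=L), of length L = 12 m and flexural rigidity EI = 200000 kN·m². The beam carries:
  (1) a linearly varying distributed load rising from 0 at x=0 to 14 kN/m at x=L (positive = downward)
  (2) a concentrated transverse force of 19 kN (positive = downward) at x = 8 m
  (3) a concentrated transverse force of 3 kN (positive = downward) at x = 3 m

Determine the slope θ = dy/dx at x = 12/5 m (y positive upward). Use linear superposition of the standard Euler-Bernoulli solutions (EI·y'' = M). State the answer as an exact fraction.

Load 1 — triangular load w₀=14 kN/m (0→w₀ over full span):
  θ_1 = -w₀(2x(L-x)(L-2x)(x+2L)+x²(L-x)²)/(120LEI) = -14·(2·(12/5)·(12-(12/5))·(12-2·(12/5))·((12/5)+2·12)+(12/5)²·(12-(12/5))²)/(120·12·200000) = -882/1953125 rad
Load 2 — point force P=19 kN at a=8 m (b=L-a=4):
  θ_2 = -Pb²x(2aL-(3a+b)x)/(2L³EI)  [x≤a] = -19·4²·(12/5)·(2·8·12-(3·8+4)·(12/5))/(2·12³·200000) = -247/1875000 rad
Load 3 — point force P=3 kN at a=3 m (b=L-a=9):
  θ_3 = -Pb²x(2aL-(3a+b)x)/(2L³EI)  [x≤a] = -3·9²·(12/5)·(2·3·12-(3·3+9)·(12/5))/(2·12³·200000) = -243/10000000 rad
Superposition: θ = Σ θ_i = -455713/750000000 rad ≈ -0.000608 rad

θ(12/5) = -455713/750000000 rad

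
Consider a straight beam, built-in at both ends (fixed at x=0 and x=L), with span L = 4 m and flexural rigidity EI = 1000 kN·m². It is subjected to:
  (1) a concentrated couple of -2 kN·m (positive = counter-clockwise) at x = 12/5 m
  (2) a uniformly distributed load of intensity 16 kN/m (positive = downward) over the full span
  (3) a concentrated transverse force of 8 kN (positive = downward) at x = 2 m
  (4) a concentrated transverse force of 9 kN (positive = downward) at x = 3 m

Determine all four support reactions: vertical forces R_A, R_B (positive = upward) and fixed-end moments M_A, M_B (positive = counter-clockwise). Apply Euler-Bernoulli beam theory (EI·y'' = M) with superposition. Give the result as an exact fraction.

R_A = 29349/800 kN, M_A = 31657/1200 kN·m, R_B = 35451/800 kN, M_B = -36763/1200 kN·m

Load 1 — applied couple M₀=-2 kN·m at a=12/5 m (b=L-a=8/5):
  R_A = 6M₀ab/L³ = 6·(-2)·(12/5)·(8/5)/4³ = -18/25 kN
  M_A = M₀b(2a-b)/L² = (-2)·(8/5)·(2·(12/5)-(8/5))/4² = -16/25 kN·m
  R_B = -6M₀ab/L³ = -6·(-2)·(12/5)·(8/5)/4³ = 18/25 kN
  M_B = M₀a(2b-a)/L² = (-2)·(12/5)·(2·(8/5)-(12/5))/4² = -6/25 kN·m
Load 2 — uniform load w=16 kN/m over full span:
  R_A = wL/2 = 16·4/2 = 32 kN
  M_A = wL²/12 = 16·4²/12 = 64/3 kN·m
  R_B = wL/2 = 16·4/2 = 32 kN
  M_B = -wL²/12 = -16·4²/12 = -64/3 kN·m
Load 3 — point force P=8 kN at a=2 m (b=L-a=2):
  R_A = Pb²(3a+b)/L³ = 8·2²·(3·2+2)/4³ = 4 kN
  M_A = Pab²/L² = 8·2·2²/4² = 4 kN·m
  R_B = Pa²(a+3b)/L³ = 8·2²·(2+3·2)/4³ = 4 kN
  M_B = -Pa²b/L² = -8·2²·2/4² = -4 kN·m
Load 4 — point force P=9 kN at a=3 m (b=L-a=1):
  R_A = Pb²(3a+b)/L³ = 9·1²·(3·3+1)/4³ = 45/32 kN
  M_A = Pab²/L² = 9·3·1²/4² = 27/16 kN·m
  R_B = Pa²(a+3b)/L³ = 9·3²·(3+3·1)/4³ = 243/32 kN
  M_B = -Pa²b/L² = -9·3²·1/4² = -81/16 kN·m
Superposition: R_A = 29349/800 kN, M_A = 31657/1200 kN·m, R_B = 35451/800 kN, M_B = -36763/1200 kN·m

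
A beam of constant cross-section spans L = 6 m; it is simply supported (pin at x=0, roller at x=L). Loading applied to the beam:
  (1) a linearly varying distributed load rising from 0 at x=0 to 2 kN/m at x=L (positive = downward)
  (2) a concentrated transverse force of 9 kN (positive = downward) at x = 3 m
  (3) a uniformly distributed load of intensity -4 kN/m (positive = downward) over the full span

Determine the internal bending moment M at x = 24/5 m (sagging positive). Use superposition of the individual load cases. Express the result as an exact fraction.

Load 1 — triangular load w₀=2 kN/m (0→w₀ over full span):
  M_1 = w₀Lx/6 - w₀x³/(6L) = 2·6·(24/5)/6 - 2·(24/5)³/(6·6) = 432/125 kN·m
Load 2 — point force P=9 kN at a=3 m (b=L-a=3):
  M_2 = Pa(L-x)/L  [x>a] = 9·3·(6-(24/5))/6 = 27/5 kN·m
Load 3 — uniform load w=-4 kN/m over full span:
  M_3 = wx(L-x)/2 = (-4)·(24/5)·(6-(24/5))/2 = -288/25 kN·m
Superposition: M = Σ M_i = -333/125 kN·m ≈ -2.664000 kN·m

M(24/5) = -333/125 kN·m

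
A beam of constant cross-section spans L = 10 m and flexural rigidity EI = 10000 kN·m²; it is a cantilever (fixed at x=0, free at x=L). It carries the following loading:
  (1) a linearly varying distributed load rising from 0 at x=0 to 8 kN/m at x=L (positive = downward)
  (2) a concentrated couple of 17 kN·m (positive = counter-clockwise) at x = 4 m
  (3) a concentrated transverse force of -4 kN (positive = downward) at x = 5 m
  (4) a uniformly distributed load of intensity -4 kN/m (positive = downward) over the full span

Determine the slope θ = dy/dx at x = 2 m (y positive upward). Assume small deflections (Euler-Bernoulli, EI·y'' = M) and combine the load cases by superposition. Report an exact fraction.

θ(2) = -469/75000 rad

Load 1 — triangular load w₀=8 kN/m (0→w₀ over full span):
  θ_1 = (w₀Lx²/4-w₀L²x/3-w₀x⁴/(24L))/EI = (8·10·2²/4-8·10²·2/3-8·2⁴/(24·10))/10000 = -851/18750 rad
Load 2 — applied couple M₀=17 kN·m at a=4 m (b=L-a=6):
  θ_2 = M₀x/EI  [x≤a] = 17·2/10000 = 17/5000 rad
Load 3 — point force P=-4 kN at a=5 m (b=L-a=5):
  θ_3 = -Px(2a-x)/(2EI)  [x≤a] = -(-4)·2·(2·5-2)/(2·10000) = 2/625 rad
Load 4 — uniform load w=-4 kN/m over full span:
  θ_4 = -wx(x²-3Lx+3L²)/(6EI) = -(-4)·2·(2²-3·10·2+3·10²)/(6·10000) = 61/1875 rad
Superposition: θ = Σ θ_i = -469/75000 rad ≈ -0.006253 rad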